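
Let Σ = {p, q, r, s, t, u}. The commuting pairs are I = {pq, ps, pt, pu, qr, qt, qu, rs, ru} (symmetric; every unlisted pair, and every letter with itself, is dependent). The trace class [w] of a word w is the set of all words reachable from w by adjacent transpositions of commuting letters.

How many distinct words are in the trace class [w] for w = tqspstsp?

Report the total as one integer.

drop 0:t onto floor
drop 1:q onto floor
drop 2:s onto {0:t, 1:q}
drop 3:p onto floor
drop 4:s onto {2:s}
drop 5:t onto {4:s}
drop 6:s onto {5:t}
drop 7:p onto {3:p}
ground layer = {0:t, 1:q, 3:p}
drop-orders for the pieces not yet dropped (sum over which currently-grounded one goes next):
  1 to go: {6} 1  {7} 1
  2 to go: {3,7} 1  {5,6} 1  {6,7} 2
  3 to go: {3,6,7} 3  {4,5,6} 1  {5,6,7} 3
  4 to go: {2,4,5,6} 1  {3,5,6,7} 6  {4,5,6,7} 4
  5 to go: {0,2,4,5,6} 1  {1,2,4,5,6} 1  {2,4,5,6,7} 5  {3,4,5,6,7} 10
  6 to go: {0,1,2,4,5,6} 2  {0,2,4,5,6,7} 6  {1,2,4,5,6,7} 6  {2,3,4,5,6,7} 15
  if 0:t drops first: 21 orders
  if 1:q drops first: 21 orders
  if 3:p drops first: 14 orders
heap linearizations: 56

56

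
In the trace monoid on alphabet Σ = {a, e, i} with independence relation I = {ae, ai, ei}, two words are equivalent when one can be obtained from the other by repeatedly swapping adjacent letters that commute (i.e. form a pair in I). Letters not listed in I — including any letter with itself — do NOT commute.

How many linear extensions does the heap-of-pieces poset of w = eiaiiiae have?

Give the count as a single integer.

420

#0=e has no predecessor
#1=i has no predecessor
#2=a has no predecessor
#3=i depends on [1:i]
#4=i depends on [3:i]
#5=i depends on [4:i]
#6=a depends on [2:a]
#7=e depends on [0:e]
sources: [0:e, 1:i, 2:a]
N(rest) = Σ N(rest − s) over sources s of rest; N(one piece) = 1:
  size 1 → [5]=1  [6]=1  [7]=1
  size 2 → [0,7]=1  [2,6]=1  [4,5]=1  [5,6]=2  [5,7]=2  [6,7]=2
  size 3 → [0,5,7]=3  [0,6,7]=3  [2,5,6]=3  [2,6,7]=3  [3,4,5]=1  [4,5,6]=3  [4,5,7]=3  [5,6,7]=6
  size 4 → [0,2,6,7]=6  [0,4,5,7]=6  [0,5,6,7]=12  [1,3,4,5]=1  [2,4,5,6]=6  [2,5,6,7]=12  [3,4,5,6]=4  [3,4,5,7]=4  [4,5,6,7]=12
  size 5 → [0,2,5,6,7]=30  [0,3,4,5,7]=10  [0,4,5,6,7]=30  [1,3,4,5,6]=5  [1,3,4,5,7]=5  [2,3,4,5,6]=10  [2,4,5,6,7]=30  [3,4,5,6,7]=20
  size 6 → [0,1,3,4,5,7]=15  [0,2,4,5,6,7]=90  [0,3,4,5,6,7]=60  [1,2,3,4,5,6]=15  [1,3,4,5,6,7]=30  [2,3,4,5,6,7]=60
  first=0(e) contributes 105
  first=1(i) contributes 210
  first=2(a) contributes 105
|[w]| = 420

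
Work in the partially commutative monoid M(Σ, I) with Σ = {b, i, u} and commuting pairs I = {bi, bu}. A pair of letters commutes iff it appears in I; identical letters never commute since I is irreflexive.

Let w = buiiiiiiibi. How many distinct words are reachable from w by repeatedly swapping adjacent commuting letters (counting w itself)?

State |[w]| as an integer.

55

piece 0:b — minimal
piece 1:u — minimal
piece 2:i rests on {1:u}
piece 3:i rests on {2:i}
piece 4:i rests on {3:i}
piece 5:i rests on {4:i}
piece 6:i rests on {5:i}
piece 7:i rests on {6:i}
piece 8:i rests on {7:i}
piece 9:b rests on {0:b}
piece 10:i rests on {8:i}
minimal pieces: {0:b, 1:u}
ways to finish when only these pieces remain (= sum over removing one remaining piece with nothing left below it):
  1 left: {9}→1  {10}→1
  2 left: {0,9}→1  {8,10}→1  {9,10}→2
  3 left: {0,9,10}→3  {7,8,10}→1  {8,9,10}→3
  4 left: {0,8,9,10}→6  {6,7,8,10}→1  {7,8,9,10}→4
  5 left: {0,7,8,9,10}→10  {5,6,7,8,10}→1  {6,7,8,9,10}→5
  6 left: {0,6,7,8,9,10}→15  {4,5,6,7,8,10}→1  {5,6,7,8,9,10}→6
  7 left: {0,5,6,7,8,9,10}→21  {3,4,5,6,7,8,10}→1  {4,5,6,7,8,9,10}→7
  8 left: {0,4,5,6,7,8,9,10}→28  {2,3,4,5,6,7,8,10}→1  {3,4,5,6,7,8,9,10}→8
  9 left: {0,3,4,5,6,7,8,9,10}→36  {1,2,3,4,5,6,7,8,10}→1  {2,3,4,5,6,7,8,9,10}→9
  placing 0:b first → 10 extensions
  placing 1:u first → 45 extensions
total linear extensions = 55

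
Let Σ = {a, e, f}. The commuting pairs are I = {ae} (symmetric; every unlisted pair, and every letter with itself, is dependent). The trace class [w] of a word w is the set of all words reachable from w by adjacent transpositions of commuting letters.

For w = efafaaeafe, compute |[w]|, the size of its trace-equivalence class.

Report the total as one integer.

4

drop 0:e onto floor
drop 1:f onto {0:e}
drop 2:a onto {1:f}
drop 3:f onto {2:a}
drop 4:a onto {3:f}
drop 5:a onto {4:a}
drop 6:e onto {3:f}
drop 7:a onto {5:a}
drop 8:f onto {6:e, 7:a}
drop 9:e onto {8:f}
ground layer = {0:e}
drop-orders for the pieces not yet dropped (sum over which currently-grounded one goes next):
  1 to go: {9} 1
  2 to go: {8,9} 1
  3 to go: {6,8,9} 1  {7,8,9} 1
  4 to go: {5,7,8,9} 1  {6,7,8,9} 2
  5 to go: {4,5,7,8,9} 1  {5,6,7,8,9} 3
  6 to go: {4,5,6,7,8,9} 4
  7 to go: {3,4,5,6,7,8,9} 4
  8 to go: {2,3,4,5,6,7,8,9} 4
  if 0:e drops first: 4 orders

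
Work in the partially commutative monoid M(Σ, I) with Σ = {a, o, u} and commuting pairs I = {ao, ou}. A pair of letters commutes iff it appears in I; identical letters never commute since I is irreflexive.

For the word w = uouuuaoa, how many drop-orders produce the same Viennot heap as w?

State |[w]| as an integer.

piece 0:u — minimal
piece 1:o — minimal
piece 2:u rests on {0:u}
piece 3:u rests on {2:u}
piece 4:u rests on {3:u}
piece 5:a rests on {4:u}
piece 6:o rests on {1:o}
piece 7:a rests on {5:a}
minimal pieces: {0:u, 1:o}
ways to finish when only these pieces remain (= sum over removing one remaining piece with nothing left below it):
  1 left: {6}→1  {7}→1
  2 left: {1,6}→1  {5,7}→1  {6,7}→2
  3 left: {1,6,7}→3  {4,5,7}→1  {5,6,7}→3
  4 left: {1,5,6,7}→6  {3,4,5,7}→1  {4,5,6,7}→4
  5 left: {1,4,5,6,7}→10  {2,3,4,5,7}→1  {3,4,5,6,7}→5
  6 left: {0,2,3,4,5,7}→1  {1,3,4,5,6,7}→15  {2,3,4,5,6,7}→6
  placing 0:u first → 21 extensions
  placing 1:o first → 7 extensions
total linear extensions = 28

28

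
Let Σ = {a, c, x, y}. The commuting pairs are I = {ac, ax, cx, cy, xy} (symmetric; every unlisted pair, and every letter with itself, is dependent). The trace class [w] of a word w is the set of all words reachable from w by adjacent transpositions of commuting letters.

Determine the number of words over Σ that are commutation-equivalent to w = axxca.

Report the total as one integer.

30

piece 0:a — minimal
piece 1:x — minimal
piece 2:x rests on {1:x}
piece 3:c — minimal
piece 4:a rests on {0:a}
minimal pieces: {0:a, 1:x, 3:c}
ways to finish when only these pieces remain (= sum over removing one remaining piece with nothing left below it):
  1 left: {2}→1  {3}→1  {4}→1
  2 left: {0,4}→1  {1,2}→1  {2,3}→2  {2,4}→2  {3,4}→2
  3 left: {0,2,4}→3  {0,3,4}→3  {1,2,3}→3  {1,2,4}→3  {2,3,4}→6
  placing 0:a first → 12 extensions
  placing 1:x first → 12 extensions
  placing 3:c first → 6 extensions
total linear extensions = 30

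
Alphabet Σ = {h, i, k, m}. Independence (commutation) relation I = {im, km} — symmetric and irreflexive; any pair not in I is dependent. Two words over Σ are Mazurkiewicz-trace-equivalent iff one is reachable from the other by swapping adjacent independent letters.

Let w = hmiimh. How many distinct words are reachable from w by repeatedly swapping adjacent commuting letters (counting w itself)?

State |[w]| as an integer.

6

#0=h has no predecessor
#1=m depends on [0:h]
#2=i depends on [0:h]
#3=i depends on [2:i]
#4=m depends on [1:m]
#5=h depends on [3:i, 4:m]
sources: [0:h]
N(rest) = Σ N(rest − s) over sources s of rest; N(one piece) = 1:
  size 1 → [5]=1
  size 2 → [3,5]=1  [4,5]=1
  size 3 → [1,4,5]=1  [2,3,5]=1  [3,4,5]=2
  size 4 → [1,3,4,5]=3  [2,3,4,5]=3
  first=0(h) contributes 6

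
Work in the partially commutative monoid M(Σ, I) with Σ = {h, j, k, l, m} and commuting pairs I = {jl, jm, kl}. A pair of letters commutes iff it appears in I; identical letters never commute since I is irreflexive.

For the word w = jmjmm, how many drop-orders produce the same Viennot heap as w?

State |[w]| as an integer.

10

drop 0:j onto floor
drop 1:m onto floor
drop 2:j onto {0:j}
drop 3:m onto {1:m}
drop 4:m onto {3:m}
ground layer = {0:j, 1:m}
drop-orders for the pieces not yet dropped (sum over which currently-grounded one goes next):
  1 to go: {2} 1  {4} 1
  2 to go: {0,2} 1  {2,4} 2  {3,4} 1
  3 to go: {0,2,4} 3  {1,3,4} 1  {2,3,4} 3
  if 0:j drops first: 4 orders
  if 1:m drops first: 6 orders
heap linearizations: 10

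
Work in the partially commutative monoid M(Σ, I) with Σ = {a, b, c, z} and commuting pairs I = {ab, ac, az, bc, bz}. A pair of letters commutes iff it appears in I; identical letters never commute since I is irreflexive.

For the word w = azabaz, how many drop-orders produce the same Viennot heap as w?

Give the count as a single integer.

0(a) covers ∅
1(z) covers ∅
2(a) covers 0:a
3(b) covers ∅
4(a) covers 2:a
5(z) covers 1:z
floor of heap: 0:a, 1:z, 3:b
completions by unplaced set U, small U first (add the entries for U minus each lowest piece of U):
  |U|=1: {3}:1  {4}:1  {5}:1
  |U|=2: {1,5}:1  {2,4}:1  {3,4}:2  {3,5}:2  {4,5}:2
  |U|=3: {0,2,4}:1  {1,3,5}:3  {1,4,5}:3  {2,3,4}:3  {2,4,5}:3  {3,4,5}:6
  |U|=4: {0,2,3,4}:4  {0,2,4,5}:4  {1,2,4,5}:6  {1,3,4,5}:12  {2,3,4,5}:12
  start at 0(a): 30
  start at 1(z): 20
  start at 3(b): 10
sum over floor = 60

60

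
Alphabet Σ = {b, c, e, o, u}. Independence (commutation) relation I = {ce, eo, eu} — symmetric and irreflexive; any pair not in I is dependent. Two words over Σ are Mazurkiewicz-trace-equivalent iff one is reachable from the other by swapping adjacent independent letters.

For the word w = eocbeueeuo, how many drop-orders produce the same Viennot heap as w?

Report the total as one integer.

#0=e has no predecessor
#1=o has no predecessor
#2=c depends on [1:o]
#3=b depends on [0:e, 2:c]
#4=e depends on [3:b]
#5=u depends on [3:b]
#6=e depends on [4:e]
#7=e depends on [6:e]
#8=u depends on [5:u]
#9=o depends on [8:u]
sources: [0:e, 1:o]
N(rest) = Σ N(rest − s) over sources s of rest; N(one piece) = 1:
  size 1 → [7]=1  [9]=1
  size 2 → [6,7]=1  [7,9]=2  [8,9]=1
  size 3 → [4,6,7]=1  [5,8,9]=1  [6,7,9]=3  [7,8,9]=3
  size 4 → [4,6,7,9]=4  [5,7,8,9]=4  [6,7,8,9]=6
  size 5 → [4,6,7,8,9]=10  [5,6,7,8,9]=10
  size 6 → [4,5,6,7,8,9]=20
  size 7 → [3,4,5,6,7,8,9]=20
  size 8 → [0,3,4,5,6,7,8,9]=20  [2,3,4,5,6,7,8,9]=20
  first=0(e) contributes 20
  first=1(o) contributes 40
|[w]| = 60

60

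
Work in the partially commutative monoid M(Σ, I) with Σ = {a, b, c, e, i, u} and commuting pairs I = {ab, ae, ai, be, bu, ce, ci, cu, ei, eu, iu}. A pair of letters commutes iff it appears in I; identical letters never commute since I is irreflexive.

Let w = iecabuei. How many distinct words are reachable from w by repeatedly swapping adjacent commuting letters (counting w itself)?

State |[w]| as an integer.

drop 0:i onto floor
drop 1:e onto floor
drop 2:c onto floor
drop 3:a onto {2:c}
drop 4:b onto {0:i, 2:c}
drop 5:u onto {3:a}
drop 6:e onto {1:e}
drop 7:i onto {4:b}
ground layer = {0:i, 1:e, 2:c}
drop-orders for the pieces not yet dropped (sum over which currently-grounded one goes next):
  1 to go: {5} 1  {6} 1  {7} 1
  2 to go: {1,6} 1  {3,5} 1  {4,7} 1  {5,6} 2  {5,7} 2  {6,7} 2
  3 to go: {0,4,7} 1  {1,5,6} 3  {1,6,7} 3  {3,5,6} 3  {3,5,7} 3  {4,5,7} 3  {4,6,7} 3  {5,6,7} 6
  4 to go: {0,4,5,7} 4  {0,4,6,7} 4  {1,3,5,6} 6  {1,4,6,7} 6  {1,5,6,7} 12  {3,4,5,7} 6  {3,5,6,7} 12  {4,5,6,7} 12
  5 to go: {0,1,4,6,7} 10  {0,3,4,5,7} 10  {0,4,5,6,7} 20  {1,3,5,6,7} 30  {1,4,5,6,7} 30  {2,3,4,5,7} 6  {3,4,5,6,7} 30
  6 to go: {0,1,4,5,6,7} 60  {0,2,3,4,5,7} 16  {0,3,4,5,6,7} 60  {1,3,4,5,6,7} 90  {2,3,4,5,6,7} 36
  if 0:i drops first: 126 orders
  if 1:e drops first: 112 orders
  if 2:c drops first: 210 orders
heap linearizations: 448

448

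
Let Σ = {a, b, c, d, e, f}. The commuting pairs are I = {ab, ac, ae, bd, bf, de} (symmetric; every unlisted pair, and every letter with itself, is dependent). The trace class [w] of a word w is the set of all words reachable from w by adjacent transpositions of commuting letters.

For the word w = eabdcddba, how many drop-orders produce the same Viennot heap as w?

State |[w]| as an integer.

24

#0=e has no predecessor
#1=a has no predecessor
#2=b depends on [0:e]
#3=d depends on [1:a]
#4=c depends on [2:b, 3:d]
#5=d depends on [4:c]
#6=d depends on [5:d]
#7=b depends on [4:c]
#8=a depends on [6:d]
sources: [0:e, 1:a]
N(rest) = Σ N(rest − s) over sources s of rest; N(one piece) = 1:
  size 1 → [7]=1  [8]=1
  size 2 → [6,8]=1  [7,8]=2
  size 3 → [5,6,8]=1  [6,7,8]=3
  size 4 → [5,6,7,8]=4
  size 5 → [4,5,6,7,8]=4
  size 6 → [2,4,5,6,7,8]=4  [3,4,5,6,7,8]=4
  size 7 → [0,2,4,5,6,7,8]=4  [1,3,4,5,6,7,8]=4  [2,3,4,5,6,7,8]=8
  first=0(e) contributes 12
  first=1(a) contributes 12
|[w]| = 24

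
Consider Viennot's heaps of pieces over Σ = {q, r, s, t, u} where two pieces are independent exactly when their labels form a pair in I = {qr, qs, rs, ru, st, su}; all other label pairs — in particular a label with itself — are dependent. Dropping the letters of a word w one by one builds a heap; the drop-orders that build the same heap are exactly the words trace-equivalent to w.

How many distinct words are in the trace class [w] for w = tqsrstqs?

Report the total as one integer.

112

#0=t has no predecessor
#1=q depends on [0:t]
#2=s has no predecessor
#3=r depends on [0:t]
#4=s depends on [2:s]
#5=t depends on [1:q, 3:r]
#6=q depends on [5:t]
#7=s depends on [4:s]
sources: [0:t, 2:s]
N(rest) = Σ N(rest − s) over sources s of rest; N(one piece) = 1:
  size 1 → [6]=1  [7]=1
  size 2 → [4,7]=1  [5,6]=1  [6,7]=2
  size 3 → [1,5,6]=1  [2,4,7]=1  [3,5,6]=1  [4,6,7]=3  [5,6,7]=3
  size 4 → [1,3,5,6]=2  [1,5,6,7]=4  [2,4,6,7]=4  [3,5,6,7]=4  [4,5,6,7]=6
  size 5 → [0,1,3,5,6]=2  [1,3,5,6,7]=10  [1,4,5,6,7]=10  [2,4,5,6,7]=10  [3,4,5,6,7]=10
  size 6 → [0,1,3,5,6,7]=12  [1,2,4,5,6,7]=20  [1,3,4,5,6,7]=30  [2,3,4,5,6,7]=20
  first=0(t) contributes 70
  first=2(s) contributes 42
|[w]| = 112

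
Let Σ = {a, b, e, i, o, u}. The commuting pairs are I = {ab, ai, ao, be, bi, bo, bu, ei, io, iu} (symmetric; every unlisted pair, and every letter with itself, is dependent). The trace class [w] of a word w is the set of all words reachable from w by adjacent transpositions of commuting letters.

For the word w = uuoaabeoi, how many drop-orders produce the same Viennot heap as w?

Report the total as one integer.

216

#0=u has no predecessor
#1=u depends on [0:u]
#2=o depends on [1:u]
#3=a depends on [1:u]
#4=a depends on [3:a]
#5=b has no predecessor
#6=e depends on [2:o, 4:a]
#7=o depends on [6:e]
#8=i has no predecessor
sources: [0:u, 5:b, 8:i]
N(rest) = Σ N(rest − s) over sources s of rest; N(one piece) = 1:
  size 1 → [5]=1  [7]=1  [8]=1
  size 2 → [5,7]=2  [5,8]=2  [6,7]=1  [7,8]=2
  size 3 → [2,6,7]=1  [4,6,7]=1  [5,6,7]=3  [5,7,8]=6  [6,7,8]=3
  size 4 → [2,4,6,7]=2  [2,5,6,7]=4  [2,6,7,8]=4  [3,4,6,7]=1  [4,5,6,7]=4  [4,6,7,8]=4  [5,6,7,8]=12
  size 5 → [2,3,4,6,7]=3  [2,4,5,6,7]=10  [2,4,6,7,8]=10  [2,5,6,7,8]=20  [3,4,5,6,7]=5  [3,4,6,7,8]=5  [4,5,6,7,8]=20
  size 6 → [1,2,3,4,6,7]=3  [2,3,4,5,6,7]=18  [2,3,4,6,7,8]=18  [2,4,5,6,7,8]=60  [3,4,5,6,7,8]=30
  size 7 → [0,1,2,3,4,6,7]=3  [1,2,3,4,5,6,7]=21  [1,2,3,4,6,7,8]=21  [2,3,4,5,6,7,8]=126
  first=0(u) contributes 168
  first=5(b) contributes 24
  first=8(i) contributes 24
|[w]| = 216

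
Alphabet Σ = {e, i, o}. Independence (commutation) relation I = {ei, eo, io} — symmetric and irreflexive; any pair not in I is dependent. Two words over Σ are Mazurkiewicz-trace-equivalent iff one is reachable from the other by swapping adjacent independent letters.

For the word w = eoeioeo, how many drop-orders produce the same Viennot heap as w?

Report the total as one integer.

#0=e has no predecessor
#1=o has no predecessor
#2=e depends on [0:e]
#3=i has no predecessor
#4=o depends on [1:o]
#5=e depends on [2:e]
#6=o depends on [4:o]
sources: [0:e, 1:o, 3:i]
N(rest) = Σ N(rest − s) over sources s of rest; N(one piece) = 1:
  size 1 → [3]=1  [5]=1  [6]=1
  size 2 → [2,5]=1  [3,5]=2  [3,6]=2  [4,6]=1  [5,6]=2
  size 3 → [0,2,5]=1  [1,4,6]=1  [2,3,5]=3  [2,5,6]=3  [3,4,6]=3  [3,5,6]=6  [4,5,6]=3
  size 4 → [0,2,3,5]=4  [0,2,5,6]=4  [1,3,4,6]=4  [1,4,5,6]=4  [2,3,5,6]=12  [2,4,5,6]=6  [3,4,5,6]=12
  size 5 → [0,2,3,5,6]=20  [0,2,4,5,6]=10  [1,2,4,5,6]=10  [1,3,4,5,6]=20  [2,3,4,5,6]=30
  first=0(e) contributes 60
  first=1(o) contributes 60
  first=3(i) contributes 20
|[w]| = 140

140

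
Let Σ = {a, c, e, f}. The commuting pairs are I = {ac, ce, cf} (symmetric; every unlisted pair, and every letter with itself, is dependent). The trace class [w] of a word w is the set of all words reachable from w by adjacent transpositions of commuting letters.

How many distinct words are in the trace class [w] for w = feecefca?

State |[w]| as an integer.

drop 0:f onto floor
drop 1:e onto {0:f}
drop 2:e onto {1:e}
drop 3:c onto floor
drop 4:e onto {2:e}
drop 5:f onto {4:e}
drop 6:c onto {3:c}
drop 7:a onto {5:f}
ground layer = {0:f, 3:c}
drop-orders for the pieces not yet dropped (sum over which currently-grounded one goes next):
  1 to go: {6} 1  {7} 1
  2 to go: {3,6} 1  {5,7} 1  {6,7} 2
  3 to go: {3,6,7} 3  {4,5,7} 1  {5,6,7} 3
  4 to go: {2,4,5,7} 1  {3,5,6,7} 6  {4,5,6,7} 4
  5 to go: {1,2,4,5,7} 1  {2,4,5,6,7} 5  {3,4,5,6,7} 10
  6 to go: {0,1,2,4,5,7} 1  {1,2,4,5,6,7} 6  {2,3,4,5,6,7} 15
  if 0:f drops first: 21 orders
  if 3:c drops first: 7 orders
heap linearizations: 28

28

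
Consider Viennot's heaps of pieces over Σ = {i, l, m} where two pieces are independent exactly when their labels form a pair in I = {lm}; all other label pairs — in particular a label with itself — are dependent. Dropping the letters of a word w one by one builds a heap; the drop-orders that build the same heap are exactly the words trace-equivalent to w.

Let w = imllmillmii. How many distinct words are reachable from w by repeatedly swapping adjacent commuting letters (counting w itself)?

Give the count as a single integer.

18

#0=i has no predecessor
#1=m depends on [0:i]
#2=l depends on [0:i]
#3=l depends on [2:l]
#4=m depends on [1:m]
#5=i depends on [3:l, 4:m]
#6=l depends on [5:i]
#7=l depends on [6:l]
#8=m depends on [5:i]
#9=i depends on [7:l, 8:m]
#10=i depends on [9:i]
sources: [0:i]
N(rest) = Σ N(rest − s) over sources s of rest; N(one piece) = 1:
  size 1 → [10]=1
  size 2 → [9,10]=1
  size 3 → [7,9,10]=1  [8,9,10]=1
  size 4 → [6,7,9,10]=1  [7,8,9,10]=2
  size 5 → [6,7,8,9,10]=3
  size 6 → [5,6,7,8,9,10]=3
  size 7 → [3,5,6,7,8,9,10]=3  [4,5,6,7,8,9,10]=3
  size 8 → [1,4,5,6,7,8,9,10]=3  [2,3,5,6,7,8,9,10]=3  [3,4,5,6,7,8,9,10]=6
  size 9 → [1,3,4,5,6,7,8,9,10]=9  [2,3,4,5,6,7,8,9,10]=9
  first=0(i) contributes 18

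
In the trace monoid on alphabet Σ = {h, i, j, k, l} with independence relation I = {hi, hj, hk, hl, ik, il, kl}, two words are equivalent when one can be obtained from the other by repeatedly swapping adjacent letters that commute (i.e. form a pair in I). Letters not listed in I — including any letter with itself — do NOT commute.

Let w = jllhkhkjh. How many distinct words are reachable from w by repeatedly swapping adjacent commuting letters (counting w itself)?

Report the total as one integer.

504

drop 0:j onto floor
drop 1:l onto {0:j}
drop 2:l onto {1:l}
drop 3:h onto floor
drop 4:k onto {0:j}
drop 5:h onto {3:h}
drop 6:k onto {4:k}
drop 7:j onto {2:l, 6:k}
drop 8:h onto {5:h}
ground layer = {0:j, 3:h}
drop-orders for the pieces not yet dropped (sum over which currently-grounded one goes next):
  1 to go: {7} 1  {8} 1
  2 to go: {2,7} 1  {5,8} 1  {6,7} 1  {7,8} 2
  3 to go: {1,2,7} 1  {2,6,7} 2  {2,7,8} 3  {3,5,8} 1  {4,6,7} 1  {5,7,8} 3  {6,7,8} 3
  4 to go: {1,2,6,7} 3  {1,2,7,8} 4  {2,4,6,7} 3  {2,5,7,8} 6  {2,6,7,8} 8  {3,5,7,8} 4  {4,6,7,8} 4  {5,6,7,8} 6
  5 to go: {1,2,4,6,7} 6  {1,2,5,7,8} 10  {1,2,6,7,8} 15  {2,3,5,7,8} 10  {2,4,6,7,8} 15  {2,5,6,7,8} 20  {3,5,6,7,8} 10  {4,5,6,7,8} 10
  6 to go: {0,1,2,4,6,7} 6  {1,2,3,5,7,8} 20  {1,2,4,6,7,8} 36  {1,2,5,6,7,8} 45  {2,3,5,6,7,8} 40  {2,4,5,6,7,8} 45  {3,4,5,6,7,8} 20
  7 to go: {0,1,2,4,6,7,8} 42  {1,2,3,5,6,7,8} 105  {1,2,4,5,6,7,8} 126  {2,3,4,5,6,7,8} 105
  if 0:j drops first: 336 orders
  if 3:h drops first: 168 orders
heap linearizations: 504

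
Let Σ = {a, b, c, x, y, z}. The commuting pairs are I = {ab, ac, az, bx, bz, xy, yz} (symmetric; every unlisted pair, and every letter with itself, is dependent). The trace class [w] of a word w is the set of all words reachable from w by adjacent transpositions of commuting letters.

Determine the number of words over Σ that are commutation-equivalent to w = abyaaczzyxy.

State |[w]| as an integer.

drop 0:a onto floor
drop 1:b onto floor
drop 2:y onto {0:a, 1:b}
drop 3:a onto {2:y}
drop 4:a onto {3:a}
drop 5:c onto {2:y}
drop 6:z onto {5:c}
drop 7:z onto {6:z}
drop 8:y onto {4:a, 5:c}
drop 9:x onto {4:a, 7:z}
drop 10:y onto {8:y}
ground layer = {0:a, 1:b}
drop-orders for the pieces not yet dropped (sum over which currently-grounded one goes next):
  1 to go: {9} 1  {10} 1
  2 to go: {7,9} 1  {8,10} 1  {9,10} 2
  3 to go: {6,7,9} 1  {7,9,10} 3  {8,9,10} 3
  4 to go: {4,8,9,10} 3  {6,7,9,10} 4  {7,8,9,10} 6
  5 to go: {3,4,8,9,10} 3  {4,7,8,9,10} 9  {6,7,8,9,10} 10
  6 to go: {3,4,7,8,9,10} 12  {4,6,7,8,9,10} 19  {5,6,7,8,9,10} 10
  7 to go: {3,4,6,7,8,9,10} 31  {4,5,6,7,8,9,10} 29
  8 to go: {3,4,5,6,7,8,9,10} 60
  9 to go: {2,3,4,5,6,7,8,9,10} 60
  if 0:a drops first: 60 orders
  if 1:b drops first: 60 orders
heap linearizations: 120

120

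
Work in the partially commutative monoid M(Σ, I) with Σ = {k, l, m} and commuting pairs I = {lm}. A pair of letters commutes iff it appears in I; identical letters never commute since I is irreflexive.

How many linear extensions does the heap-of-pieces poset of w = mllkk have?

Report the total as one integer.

3

#0=m has no predecessor
#1=l has no predecessor
#2=l depends on [1:l]
#3=k depends on [0:m, 2:l]
#4=k depends on [3:k]
sources: [0:m, 1:l]
N(rest) = Σ N(rest − s) over sources s of rest; N(one piece) = 1:
  size 1 → [4]=1
  size 2 → [3,4]=1
  size 3 → [0,3,4]=1  [2,3,4]=1
  first=0(m) contributes 1
  first=1(l) contributes 2
|[w]| = 3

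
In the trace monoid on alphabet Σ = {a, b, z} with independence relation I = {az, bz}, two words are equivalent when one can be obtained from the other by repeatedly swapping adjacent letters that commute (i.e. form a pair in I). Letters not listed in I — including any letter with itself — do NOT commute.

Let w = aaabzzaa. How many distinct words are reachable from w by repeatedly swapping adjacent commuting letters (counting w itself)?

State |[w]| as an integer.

0(a) covers ∅
1(a) covers 0:a
2(a) covers 1:a
3(b) covers 2:a
4(z) covers ∅
5(z) covers 4:z
6(a) covers 3:b
7(a) covers 6:a
floor of heap: 0:a, 4:z
completions by unplaced set U, small U first (add the entries for U minus each lowest piece of U):
  |U|=1: {5}:1  {7}:1
  |U|=2: {4,5}:1  {5,7}:2  {6,7}:1
  |U|=3: {3,6,7}:1  {4,5,7}:3  {5,6,7}:3
  |U|=4: {2,3,6,7}:1  {3,5,6,7}:4  {4,5,6,7}:6
  |U|=5: {1,2,3,6,7}:1  {2,3,5,6,7}:5  {3,4,5,6,7}:10
  |U|=6: {0,1,2,3,6,7}:1  {1,2,3,5,6,7}:6  {2,3,4,5,6,7}:15
  start at 0(a): 21
  start at 4(z): 7
sum over floor = 28

28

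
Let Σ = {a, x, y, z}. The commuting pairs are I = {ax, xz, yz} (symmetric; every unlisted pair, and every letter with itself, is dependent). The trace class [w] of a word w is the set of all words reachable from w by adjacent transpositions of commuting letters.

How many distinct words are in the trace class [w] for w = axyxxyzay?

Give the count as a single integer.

piece 0:a — minimal
piece 1:x — minimal
piece 2:y rests on {0:a, 1:x}
piece 3:x rests on {2:y}
piece 4:x rests on {3:x}
piece 5:y rests on {4:x}
piece 6:z rests on {0:a}
piece 7:a rests on {5:y, 6:z}
piece 8:y rests on {7:a}
minimal pieces: {0:a, 1:x}
ways to finish when only these pieces remain (= sum over removing one remaining piece with nothing left below it):
  1 left: {8}→1
  2 left: {7,8}→1
  3 left: {5,7,8}→1  {6,7,8}→1
  4 left: {4,5,7,8}→1  {5,6,7,8}→2
  5 left: {3,4,5,7,8}→1  {4,5,6,7,8}→3
  6 left: {2,3,4,5,7,8}→1  {3,4,5,6,7,8}→4
  7 left: {1,2,3,4,5,7,8}→1  {2,3,4,5,6,7,8}→5
  placing 0:a first → 6 extensions
  placing 1:x first → 5 extensions
total linear extensions = 11

11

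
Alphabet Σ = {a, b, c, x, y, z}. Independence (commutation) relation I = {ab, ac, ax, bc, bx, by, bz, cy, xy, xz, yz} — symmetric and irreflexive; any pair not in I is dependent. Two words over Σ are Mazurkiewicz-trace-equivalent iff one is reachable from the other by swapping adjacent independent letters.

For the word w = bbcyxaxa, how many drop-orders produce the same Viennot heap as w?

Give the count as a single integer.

560

piece 0:b — minimal
piece 1:b rests on {0:b}
piece 2:c — minimal
piece 3:y — minimal
piece 4:x rests on {2:c}
piece 5:a rests on {3:y}
piece 6:x rests on {4:x}
piece 7:a rests on {5:a}
minimal pieces: {0:b, 2:c, 3:y}
ways to finish when only these pieces remain (= sum over removing one remaining piece with nothing left below it):
  1 left: {1}→1  {6}→1  {7}→1
  2 left: {0,1}→1  {1,6}→2  {1,7}→2  {4,6}→1  {5,7}→1  {6,7}→2
  3 left: {0,1,6}→3  {0,1,7}→3  {1,4,6}→3  {1,5,7}→3  {1,6,7}→6  {2,4,6}→1  {3,5,7}→1  {4,6,7}→3  {5,6,7}→3
  4 left: {0,1,4,6}→6  {0,1,5,7}→6  {0,1,6,7}→12  {1,2,4,6}→4  {1,3,5,7}→4  {1,4,6,7}→12  {1,5,6,7}→12  {2,4,6,7}→4  {3,5,6,7}→4  {4,5,6,7}→6
  5 left: {0,1,2,4,6}→10  {0,1,3,5,7}→10  {0,1,4,6,7}→30  {0,1,5,6,7}→30  {1,2,4,6,7}→20  {1,3,5,6,7}→20  {1,4,5,6,7}→30  {2,4,5,6,7}→10  {3,4,5,6,7}→10
  6 left: {0,1,2,4,6,7}→60  {0,1,3,5,6,7}→60  {0,1,4,5,6,7}→90  {1,2,4,5,6,7}→60  {1,3,4,5,6,7}→60  {2,3,4,5,6,7}→20
  placing 0:b first → 140 extensions
  placing 2:c first → 210 extensions
  placing 3:y first → 210 extensions
total linear extensions = 560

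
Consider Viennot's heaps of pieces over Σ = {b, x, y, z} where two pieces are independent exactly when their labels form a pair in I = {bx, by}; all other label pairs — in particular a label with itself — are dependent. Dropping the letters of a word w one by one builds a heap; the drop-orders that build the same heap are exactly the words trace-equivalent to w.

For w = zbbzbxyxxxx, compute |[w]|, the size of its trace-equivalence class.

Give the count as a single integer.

piece 0:z — minimal
piece 1:b rests on {0:z}
piece 2:b rests on {1:b}
piece 3:z rests on {2:b}
piece 4:b rests on {3:z}
piece 5:x rests on {3:z}
piece 6:y rests on {5:x}
piece 7:x rests on {6:y}
piece 8:x rests on {7:x}
piece 9:x rests on {8:x}
piece 10:x rests on {9:x}
minimal pieces: {0:z}
ways to finish when only these pieces remain (= sum over removing one remaining piece with nothing left below it):
  1 left: {4}→1  {10}→1
  2 left: {4,10}→2  {9,10}→1
  3 left: {4,9,10}→3  {8,9,10}→1
  4 left: {4,8,9,10}→4  {7,8,9,10}→1
  5 left: {4,7,8,9,10}→5  {6,7,8,9,10}→1
  6 left: {4,6,7,8,9,10}→6  {5,6,7,8,9,10}→1
  7 left: {4,5,6,7,8,9,10}→7
  8 left: {3,4,5,6,7,8,9,10}→7
  9 left: {2,3,4,5,6,7,8,9,10}→7
  placing 0:z first → 7 extensions

7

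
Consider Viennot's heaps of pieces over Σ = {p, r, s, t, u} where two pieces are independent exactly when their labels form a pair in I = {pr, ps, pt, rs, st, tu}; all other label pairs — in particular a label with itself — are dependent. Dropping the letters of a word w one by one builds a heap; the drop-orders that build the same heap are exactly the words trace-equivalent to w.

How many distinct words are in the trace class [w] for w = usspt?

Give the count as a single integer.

15

0(u) covers ∅
1(s) covers 0:u
2(s) covers 1:s
3(p) covers 0:u
4(t) covers ∅
floor of heap: 0:u, 4:t
completions by unplaced set U, small U first (add the entries for U minus each lowest piece of U):
  |U|=1: {2}:1  {3}:1  {4}:1
  |U|=2: {1,2}:1  {2,3}:2  {2,4}:2  {3,4}:2
  |U|=3: {1,2,3}:3  {1,2,4}:3  {2,3,4}:6
  start at 0(u): 12
  start at 4(t): 3
sum over floor = 15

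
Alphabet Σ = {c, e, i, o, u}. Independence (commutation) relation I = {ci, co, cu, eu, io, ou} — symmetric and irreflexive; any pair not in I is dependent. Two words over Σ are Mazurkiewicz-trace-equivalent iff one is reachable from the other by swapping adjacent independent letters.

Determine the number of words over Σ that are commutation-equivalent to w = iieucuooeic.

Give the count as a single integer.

147

0(i) covers ∅
1(i) covers 0:i
2(e) covers 1:i
3(u) covers 1:i
4(c) covers 2:e
5(u) covers 3:u
6(o) covers 2:e
7(o) covers 6:o
8(e) covers 4:c, 7:o
9(i) covers 5:u, 8:e
10(c) covers 8:e
floor of heap: 0:i
completions by unplaced set U, small U first (add the entries for U minus each lowest piece of U):
  |U|=1: {9}:1  {10}:1
  |U|=2: {5,9}:1  {9,10}:2
  |U|=3: {3,5,9}:1  {5,9,10}:3  {8,9,10}:2
  |U|=4: {3,5,9,10}:4  {4,8,9,10}:2  {5,8,9,10}:5  {7,8,9,10}:2
  |U|=5: {3,5,8,9,10}:9  {4,5,8,9,10}:7  {4,7,8,9,10}:4  {5,7,8,9,10}:7  {6,7,8,9,10}:2
  |U|=6: {3,4,5,8,9,10}:16  {3,5,7,8,9,10}:16  {4,5,7,8,9,10}:18  {4,6,7,8,9,10}:6  {5,6,7,8,9,10}:9
  |U|=7: {2,4,6,7,8,9,10}:6  {3,4,5,7,8,9,10}:50  {3,5,6,7,8,9,10}:25  {4,5,6,7,8,9,10}:33
  |U|=8: {2,4,5,6,7,8,9,10}:39  {3,4,5,6,7,8,9,10}:108
  |U|=9: {2,3,4,5,6,7,8,9,10}:147
  start at 0(i): 147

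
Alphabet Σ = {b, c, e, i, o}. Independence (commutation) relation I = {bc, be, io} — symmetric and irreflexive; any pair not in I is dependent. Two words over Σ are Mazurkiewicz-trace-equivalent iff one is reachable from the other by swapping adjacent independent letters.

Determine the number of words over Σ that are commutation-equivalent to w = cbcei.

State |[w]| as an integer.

4

#0=c has no predecessor
#1=b has no predecessor
#2=c depends on [0:c]
#3=e depends on [2:c]
#4=i depends on [1:b, 3:e]
sources: [0:c, 1:b]
N(rest) = Σ N(rest − s) over sources s of rest; N(one piece) = 1:
  size 1 → [4]=1
  size 2 → [1,4]=1  [3,4]=1
  size 3 → [1,3,4]=2  [2,3,4]=1
  first=0(c) contributes 3
  first=1(b) contributes 1
|[w]| = 4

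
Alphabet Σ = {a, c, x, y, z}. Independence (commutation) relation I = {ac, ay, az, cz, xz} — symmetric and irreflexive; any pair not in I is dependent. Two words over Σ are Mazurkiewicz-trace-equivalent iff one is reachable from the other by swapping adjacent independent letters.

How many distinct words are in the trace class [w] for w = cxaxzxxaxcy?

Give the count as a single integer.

piece 0:c — minimal
piece 1:x rests on {0:c}
piece 2:a rests on {1:x}
piece 3:x rests on {2:a}
piece 4:z — minimal
piece 5:x rests on {3:x}
piece 6:x rests on {5:x}
piece 7:a rests on {6:x}
piece 8:x rests on {7:a}
piece 9:c rests on {8:x}
piece 10:y rests on {4:z, 9:c}
minimal pieces: {0:c, 4:z}
ways to finish when only these pieces remain (= sum over removing one remaining piece with nothing left below it):
  1 left: {10}→1
  2 left: {4,10}→1  {9,10}→1
  3 left: {4,9,10}→2  {8,9,10}→1
  4 left: {4,8,9,10}→3  {7,8,9,10}→1
  5 left: {4,7,8,9,10}→4  {6,7,8,9,10}→1
  6 left: {4,6,7,8,9,10}→5  {5,6,7,8,9,10}→1
  7 left: {3,5,6,7,8,9,10}→1  {4,5,6,7,8,9,10}→6
  8 left: {2,3,5,6,7,8,9,10}→1  {3,4,5,6,7,8,9,10}→7
  9 left: {1,2,3,5,6,7,8,9,10}→1  {2,3,4,5,6,7,8,9,10}→8
  placing 0:c first → 9 extensions
  placing 4:z first → 1 extensions
total linear extensions = 10

10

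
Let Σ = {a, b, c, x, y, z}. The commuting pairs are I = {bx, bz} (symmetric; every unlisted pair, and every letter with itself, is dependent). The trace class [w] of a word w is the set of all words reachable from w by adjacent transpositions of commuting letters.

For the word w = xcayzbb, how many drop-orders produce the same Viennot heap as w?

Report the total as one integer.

#0=x has no predecessor
#1=c depends on [0:x]
#2=a depends on [1:c]
#3=y depends on [2:a]
#4=z depends on [3:y]
#5=b depends on [3:y]
#6=b depends on [5:b]
sources: [0:x]
N(rest) = Σ N(rest − s) over sources s of rest; N(one piece) = 1:
  size 1 → [4]=1  [6]=1
  size 2 → [4,6]=2  [5,6]=1
  size 3 → [4,5,6]=3
  size 4 → [3,4,5,6]=3
  size 5 → [2,3,4,5,6]=3
  first=0(x) contributes 3

3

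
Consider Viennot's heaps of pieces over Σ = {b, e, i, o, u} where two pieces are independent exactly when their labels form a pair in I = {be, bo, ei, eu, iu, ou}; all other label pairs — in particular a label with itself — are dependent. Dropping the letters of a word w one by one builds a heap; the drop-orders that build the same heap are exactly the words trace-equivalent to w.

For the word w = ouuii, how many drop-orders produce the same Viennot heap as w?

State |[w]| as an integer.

10

piece 0:o — minimal
piece 1:u — minimal
piece 2:u rests on {1:u}
piece 3:i rests on {0:o}
piece 4:i rests on {3:i}
minimal pieces: {0:o, 1:u}
ways to finish when only these pieces remain (= sum over removing one remaining piece with nothing left below it):
  1 left: {2}→1  {4}→1
  2 left: {1,2}→1  {2,4}→2  {3,4}→1
  3 left: {0,3,4}→1  {1,2,4}→3  {2,3,4}→3
  placing 0:o first → 6 extensions
  placing 1:u first → 4 extensions
total linear extensions = 10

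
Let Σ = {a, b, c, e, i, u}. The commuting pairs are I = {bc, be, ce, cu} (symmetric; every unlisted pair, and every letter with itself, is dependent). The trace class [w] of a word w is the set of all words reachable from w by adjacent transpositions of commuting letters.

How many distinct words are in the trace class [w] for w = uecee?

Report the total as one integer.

drop 0:u onto floor
drop 1:e onto {0:u}
drop 2:c onto floor
drop 3:e onto {1:e}
drop 4:e onto {3:e}
ground layer = {0:u, 2:c}
drop-orders for the pieces not yet dropped (sum over which currently-grounded one goes next):
  1 to go: {2} 1  {4} 1
  2 to go: {2,4} 2  {3,4} 1
  3 to go: {1,3,4} 1  {2,3,4} 3
  if 0:u drops first: 4 orders
  if 2:c drops first: 1 orders
heap linearizations: 5

5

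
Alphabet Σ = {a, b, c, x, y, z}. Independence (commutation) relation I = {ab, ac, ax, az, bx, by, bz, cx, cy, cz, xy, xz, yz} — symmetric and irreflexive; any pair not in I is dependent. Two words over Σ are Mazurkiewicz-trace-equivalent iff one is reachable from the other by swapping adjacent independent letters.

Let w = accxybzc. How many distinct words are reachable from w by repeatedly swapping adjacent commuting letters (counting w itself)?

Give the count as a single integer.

0(a) covers ∅
1(c) covers ∅
2(c) covers 1:c
3(x) covers ∅
4(y) covers 0:a
5(b) covers 2:c
6(z) covers ∅
7(c) covers 5:b
floor of heap: 0:a, 1:c, 3:x, 6:z
completions by unplaced set U, small U first (add the entries for U minus each lowest piece of U):
  |U|=1: {3}:1  {4}:1  {6}:1  {7}:1
  |U|=2: {0,4}:1  {3,4}:2  {3,6}:2  {3,7}:2  {4,6}:2  {4,7}:2  {5,7}:1  {6,7}:2
  |U|=3: {0,3,4}:3  {0,4,6}:3  {0,4,7}:3  {2,5,7}:1  {3,4,6}:6  {3,4,7}:6  {3,5,7}:3  {3,6,7}:6  {4,5,7}:3  {4,6,7}:6  {5,6,7}:3
  |U|=4: {0,3,4,6}:12  {0,3,4,7}:12  {0,4,5,7}:6  {0,4,6,7}:12  {1,2,5,7}:1  {2,3,5,7}:4  {2,4,5,7}:4  {2,5,6,7}:4  {3,4,5,7}:12  {3,4,6,7}:24  {3,5,6,7}:12  {4,5,6,7}:12
  |U|=5: {0,2,4,5,7}:10  {0,3,4,5,7}:30  {0,3,4,6,7}:60  {0,4,5,6,7}:30  {1,2,3,5,7}:5  {1,2,4,5,7}:5  {1,2,5,6,7}:5  {2,3,4,5,7}:20  {2,3,5,6,7}:20  {2,4,5,6,7}:20  {3,4,5,6,7}:60
  |U|=6: {0,1,2,4,5,7}:15  {0,2,3,4,5,7}:60  {0,2,4,5,6,7}:60  {0,3,4,5,6,7}:180  {1,2,3,4,5,7}:30  {1,2,3,5,6,7}:30  {1,2,4,5,6,7}:30  {2,3,4,5,6,7}:120
  start at 0(a): 210
  start at 1(c): 420
  start at 3(x): 105
  start at 6(z): 105
sum over floor = 840

840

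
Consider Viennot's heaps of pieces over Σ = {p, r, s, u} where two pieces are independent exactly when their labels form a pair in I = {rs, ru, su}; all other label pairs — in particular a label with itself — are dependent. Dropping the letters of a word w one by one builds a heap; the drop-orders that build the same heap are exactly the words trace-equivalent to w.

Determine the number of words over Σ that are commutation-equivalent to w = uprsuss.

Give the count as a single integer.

#0=u has no predecessor
#1=p depends on [0:u]
#2=r depends on [1:p]
#3=s depends on [1:p]
#4=u depends on [1:p]
#5=s depends on [3:s]
#6=s depends on [5:s]
sources: [0:u]
N(rest) = Σ N(rest − s) over sources s of rest; N(one piece) = 1:
  size 1 → [2]=1  [4]=1  [6]=1
  size 2 → [2,4]=2  [2,6]=2  [4,6]=2  [5,6]=1
  size 3 → [2,4,6]=6  [2,5,6]=3  [3,5,6]=1  [4,5,6]=3
  size 4 → [2,3,5,6]=4  [2,4,5,6]=12  [3,4,5,6]=4
  size 5 → [2,3,4,5,6]=20
  first=0(u) contributes 20

20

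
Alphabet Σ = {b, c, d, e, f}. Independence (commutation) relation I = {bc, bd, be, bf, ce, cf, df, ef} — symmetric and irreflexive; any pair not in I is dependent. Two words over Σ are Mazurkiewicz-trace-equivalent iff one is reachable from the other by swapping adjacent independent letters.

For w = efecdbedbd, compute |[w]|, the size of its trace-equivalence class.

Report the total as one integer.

1080

drop 0:e onto floor
drop 1:f onto floor
drop 2:e onto {0:e}
drop 3:c onto floor
drop 4:d onto {2:e, 3:c}
drop 5:b onto floor
drop 6:e onto {4:d}
drop 7:d onto {6:e}
drop 8:b onto {5:b}
drop 9:d onto {7:d}
ground layer = {0:e, 1:f, 3:c, 5:b}
drop-orders for the pieces not yet dropped (sum over which currently-grounded one goes next):
  1 to go: {1} 1  {8} 1  {9} 1
  2 to go: {1,8} 2  {1,9} 2  {5,8} 1  {7,9} 1  {8,9} 2
  3 to go: {1,5,8} 3  {1,7,9} 3  {1,8,9} 6  {5,8,9} 3  {6,7,9} 1  {7,8,9} 3
  4 to go: {1,5,8,9} 12  {1,6,7,9} 4  {1,7,8,9} 12  {4,6,7,9} 1  {5,7,8,9} 6  {6,7,8,9} 4
  5 to go: {1,4,6,7,9} 5  {1,5,7,8,9} 30  {1,6,7,8,9} 20  {2,4,6,7,9} 1  {3,4,6,7,9} 1  {4,6,7,8,9} 5  {5,6,7,8,9} 10
  6 to go: {0,2,4,6,7,9} 1  {1,2,4,6,7,9} 6  {1,3,4,6,7,9} 6  {1,4,6,7,8,9} 30  {1,5,6,7,8,9} 60  {2,3,4,6,7,9} 2  {2,4,6,7,8,9} 6  {3,4,6,7,8,9} 6  {4,5,6,7,8,9} 15
  7 to go: {0,1,2,4,6,7,9} 7  {0,2,3,4,6,7,9} 3  {0,2,4,6,7,8,9} 7  {1,2,3,4,6,7,9} 14  {1,2,4,6,7,8,9} 42  {1,3,4,6,7,8,9} 42  {1,4,5,6,7,8,9} 105  {2,3,4,6,7,8,9} 14  {2,4,5,6,7,8,9} 21  {3,4,5,6,7,8,9} 21
  8 to go: {0,1,2,3,4,6,7,9} 24  {0,1,2,4,6,7,8,9} 56  {0,2,3,4,6,7,8,9} 24  {0,2,4,5,6,7,8,9} 28  {1,2,3,4,6,7,8,9} 112  {1,2,4,5,6,7,8,9} 168  {1,3,4,5,6,7,8,9} 168  {2,3,4,5,6,7,8,9} 56
  if 0:e drops first: 504 orders
  if 1:f drops first: 108 orders
  if 3:c drops first: 252 orders
  if 5:b drops first: 216 orders
heap linearizations: 1080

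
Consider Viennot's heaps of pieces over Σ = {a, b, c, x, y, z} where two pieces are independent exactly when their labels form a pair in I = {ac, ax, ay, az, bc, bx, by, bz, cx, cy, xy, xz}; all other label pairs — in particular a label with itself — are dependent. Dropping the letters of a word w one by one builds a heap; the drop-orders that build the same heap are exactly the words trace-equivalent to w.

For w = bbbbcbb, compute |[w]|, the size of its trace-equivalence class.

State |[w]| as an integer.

#0=b has no predecessor
#1=b depends on [0:b]
#2=b depends on [1:b]
#3=b depends on [2:b]
#4=c has no predecessor
#5=b depends on [3:b]
#6=b depends on [5:b]
sources: [0:b, 4:c]
N(rest) = Σ N(rest − s) over sources s of rest; N(one piece) = 1:
  size 1 → [4]=1  [6]=1
  size 2 → [4,6]=2  [5,6]=1
  size 3 → [3,5,6]=1  [4,5,6]=3
  size 4 → [2,3,5,6]=1  [3,4,5,6]=4
  size 5 → [1,2,3,5,6]=1  [2,3,4,5,6]=5
  first=0(b) contributes 6
  first=4(c) contributes 1
|[w]| = 7

7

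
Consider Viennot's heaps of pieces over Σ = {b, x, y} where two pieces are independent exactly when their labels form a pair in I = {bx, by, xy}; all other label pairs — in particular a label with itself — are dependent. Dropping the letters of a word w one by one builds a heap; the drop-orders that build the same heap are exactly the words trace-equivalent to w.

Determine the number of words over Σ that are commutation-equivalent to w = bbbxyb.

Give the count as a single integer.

0(b) covers ∅
1(b) covers 0:b
2(b) covers 1:b
3(x) covers ∅
4(y) covers ∅
5(b) covers 2:b
floor of heap: 0:b, 3:x, 4:y
completions by unplaced set U, small U first (add the entries for U minus each lowest piece of U):
  |U|=1: {3}:1  {4}:1  {5}:1
  |U|=2: {2,5}:1  {3,4}:2  {3,5}:2  {4,5}:2
  |U|=3: {1,2,5}:1  {2,3,5}:3  {2,4,5}:3  {3,4,5}:6
  |U|=4: {0,1,2,5}:1  {1,2,3,5}:4  {1,2,4,5}:4  {2,3,4,5}:12
  start at 0(b): 20
  start at 3(x): 5
  start at 4(y): 5
sum over floor = 30

30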